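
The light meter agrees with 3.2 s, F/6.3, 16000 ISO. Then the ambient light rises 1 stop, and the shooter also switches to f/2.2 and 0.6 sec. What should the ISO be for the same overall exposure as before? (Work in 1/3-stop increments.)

ISO 5000

Scene light: 1 stop brighter.
Aperture: f/6.3 → f/5.6 → f/5 → f/4.5 → f/4 → f/3.5 → f/3.2 → f/2.8 → f/2.5 → f/2.2 — 3 stops opened up (brighter).
Shutter speed: 3.2 → 2.5 → 2 → 1.6 → 1.3 → 1 → 0.8 → 0.6 — 2 1/3 stops shorter (darker).
Net so far: 1 2/3 stops brighter. ISO: 16000 → 12800 → 10000 → 8000 → 6400 → 5000.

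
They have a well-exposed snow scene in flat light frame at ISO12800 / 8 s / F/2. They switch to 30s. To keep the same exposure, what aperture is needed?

f/4

Shutter speed: 8 → 15 → 30 — 2 stops slower (brighter).
Need 2 stops darker from the aperture: f/2 → f/2.8 → f/4.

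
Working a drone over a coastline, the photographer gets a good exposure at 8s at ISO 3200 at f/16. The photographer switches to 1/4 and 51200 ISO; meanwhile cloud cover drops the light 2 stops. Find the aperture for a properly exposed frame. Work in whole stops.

Scene light: 2 stops darker.
Shutter speed: 8 → 4 → 2 → 1 → 1/2 → 1/4 — 5 stops shorter (darker).
ISO: 3200 → 6400 → 12800 → 25600 → 51200 — 4 stops raised (brighter).
Net so far: 3 stops darker. Aperture: f/16 → f/11 → f/8 → f/5.6.

f/5.6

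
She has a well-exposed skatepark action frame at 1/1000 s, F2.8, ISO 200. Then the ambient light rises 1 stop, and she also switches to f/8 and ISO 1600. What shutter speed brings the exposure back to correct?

1/2000s

Scene light: 1 stop brighter.
Aperture: f/2.8 → f/4 → f/5.6 → f/8 — 3 stops stopped down (darker).
ISO: 200 → 400 → 800 → 1600 — 3 stops higher (brighter).
Net so far: 1 stop brighter. Shutter speed: 1/1000 → 1/2000.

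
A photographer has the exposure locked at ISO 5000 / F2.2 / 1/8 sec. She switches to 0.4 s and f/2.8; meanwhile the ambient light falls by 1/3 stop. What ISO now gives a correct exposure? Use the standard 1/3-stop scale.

Scene light: 1/3 stop darker.
Shutter speed: 1/8 → 1/6 → 1/5 → 1/4 → 0.3 → 0.4 — 1 2/3 stops slower (brighter).
Aperture: f/2.2 → f/2.5 → f/2.8 — 2/3 stop narrower (darker).
Net so far: 2/3 stop brighter. ISO: 5000 → 4000 → 3200.

ISO 3200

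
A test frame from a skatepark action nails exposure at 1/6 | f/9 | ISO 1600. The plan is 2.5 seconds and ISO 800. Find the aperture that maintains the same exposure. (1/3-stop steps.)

f/25

Shutter speed: 1/6 → 1/5 → 1/4 → 0.3 → 0.4 → 0.5 → 0.6 → 0.8 → 1 → 1.3 → 1.6 → 2 → 2.5 — 4 stops slower (brighter).
ISO: 1600 → 1250 → 1000 → 800 — 1 stop dropped (darker).
Net change so far: 3 stops brighter. Offset with the aperture: f/9 → f/10 → f/11 → f/13 → f/14 → f/16 → f/18 → f/20 → f/22 → f/25.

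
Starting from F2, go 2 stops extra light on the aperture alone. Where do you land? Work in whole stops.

Aperture: f/2 → f/1.4 → f/1.0 — 2 stops opened up (brighter).

f/1.0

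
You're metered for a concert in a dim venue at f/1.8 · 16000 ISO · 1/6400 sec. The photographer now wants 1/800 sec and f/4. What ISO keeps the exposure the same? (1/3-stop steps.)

Shutter speed: 1/6400 → 1/5000 → 1/4000 → 1/3200 → 1/2500 → 1/2000 → 1/1600 → 1/1250 → 1/1000 → 1/800 — 3 stops slower (brighter).
Aperture: f/1.8 → f/2 → f/2.2 → f/2.5 → f/2.8 → f/3.2 → f/3.5 → f/4 — 2 1/3 stops smaller aperture (darker).
Net change so far: 2/3 stop brighter. Offset with the ISO: 16000 → 12800 → 10000.

ISO 10000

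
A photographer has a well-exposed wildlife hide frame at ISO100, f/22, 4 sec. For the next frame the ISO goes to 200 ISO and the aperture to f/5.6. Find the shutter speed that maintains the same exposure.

ISO: 100 → 200 — 1 stop higher (brighter).
Aperture: f/22 → f/16 → f/11 → f/8 → f/5.6 — 4 stops wider (brighter).
Net change so far: 5 stops brighter. Offset with the shutter speed: 4 → 2 → 1 → 1/2 → 1/4 → 1/8.

1/8s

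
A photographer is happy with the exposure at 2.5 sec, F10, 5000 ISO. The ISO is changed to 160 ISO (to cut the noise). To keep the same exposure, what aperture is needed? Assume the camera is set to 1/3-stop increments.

f/1.8

ISO: 5000 → 4000 → 3200 → 2500 → 2000 → 1600 → 1250 → 1000 → 800 → 640 → 500 → 400 → 320 → 250 → 200 → 160 — 5 stops lower (darker).
Need 5 stops brighter from the aperture: f/10 → f/9 → f/8 → f/7.1 → f/6.3 → f/5.6 → f/5 → f/4.5 → f/4 → f/3.5 → f/3.2 → f/2.8 → f/2.5 → f/2.2 → f/2 → f/1.8.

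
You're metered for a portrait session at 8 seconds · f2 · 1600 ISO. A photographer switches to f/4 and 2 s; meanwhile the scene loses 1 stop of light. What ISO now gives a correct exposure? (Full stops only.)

ISO 51200

Scene light: 1 stop darker.
Aperture: f/2 → f/2.8 → f/4 — 2 stops narrower (darker).
Shutter speed: 8 → 4 → 2 — 2 stops shorter (darker).
Net so far: 5 stops darker. ISO: 1600 → 3200 → 6400 → 12800 → 25600 → 51200.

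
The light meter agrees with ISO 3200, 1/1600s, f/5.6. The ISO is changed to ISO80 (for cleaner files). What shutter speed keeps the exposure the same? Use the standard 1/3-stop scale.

ISO: 3200 → 2500 → 2000 → 1600 → 1250 → 1000 → 800 → 640 → 500 → 400 → 320 → 250 → 200 → 160 → 125 → 100 → 80 — 5 1/3 stops dropped (darker).
Need 5 1/3 stops brighter from the shutter speed: 1/1600 → 1/1250 → 1/1000 → 1/800 → 1/640 → 1/500 → 1/400 → 1/320 → 1/250 → 1/200 → 1/160 → 1/125 → 1/100 → 1/80 → 1/60 → 1/50 → 1/40.

1/40s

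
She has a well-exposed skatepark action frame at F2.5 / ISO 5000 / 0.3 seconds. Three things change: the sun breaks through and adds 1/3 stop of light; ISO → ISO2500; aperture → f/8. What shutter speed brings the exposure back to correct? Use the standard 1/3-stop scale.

5 s

Scene light: 1/3 stop brighter.
ISO: 5000 → 4000 → 3200 → 2500 — 1 stop dropped (darker).
Aperture: f/2.5 → f/2.8 → f/3.2 → f/3.5 → f/4 → f/4.5 → f/5 → f/5.6 → f/6.3 → f/7.1 → f/8 — 3 1/3 stops smaller aperture (darker).
Net so far: 4 stops darker. Shutter speed: 0.3 → 0.4 → 0.5 → 0.6 → 0.8 → 1 → 1.3 → 1.6 → 2 → 2.5 → 3.2 → 4 → 5.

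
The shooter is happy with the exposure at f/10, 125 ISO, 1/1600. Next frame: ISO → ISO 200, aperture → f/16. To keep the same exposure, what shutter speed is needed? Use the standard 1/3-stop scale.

1/1000s

ISO: 125 → 160 → 200 — 2/3 stop raised (brighter).
Aperture: f/10 → f/11 → f/13 → f/14 → f/16 — 1 1/3 stops smaller aperture (darker).
Net change so far: 2/3 stop darker. Offset with the shutter speed: 1/1600 → 1/1250 → 1/1000.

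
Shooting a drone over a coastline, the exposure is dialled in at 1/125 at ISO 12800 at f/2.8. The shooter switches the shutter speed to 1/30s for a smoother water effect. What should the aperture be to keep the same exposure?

Shutter speed: 1/125 → 1/60 → 1/30 — 2 stops longer (brighter).
Need 2 stops darker from the aperture: f/2.8 → f/4 → f/5.6.

f/5.6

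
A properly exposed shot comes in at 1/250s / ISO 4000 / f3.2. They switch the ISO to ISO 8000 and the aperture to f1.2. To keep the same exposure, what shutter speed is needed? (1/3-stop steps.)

ISO: 4000 → 5000 → 6400 → 8000 — 1 stop raised (brighter).
Aperture: f/3.2 → f/2.8 → f/2.5 → f/2.2 → f/2 → f/1.8 → f/1.6 → f/1.4 → f/1.2 — 2 2/3 stops larger aperture (brighter).
Net change so far: 3 2/3 stops brighter. Offset with the shutter speed: 1/250 → 1/320 → 1/400 → 1/500 → 1/640 → 1/800 → 1/1000 → 1/1250 → 1/1600 → 1/2000 → 1/2500 → 1/3200.

1/3200s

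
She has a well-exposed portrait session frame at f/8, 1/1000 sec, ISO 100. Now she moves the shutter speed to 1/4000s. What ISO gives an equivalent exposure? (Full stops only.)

Shutter speed: 1/1000 → 1/2000 → 1/4000 — 2 stops faster (darker).
Need 2 stops brighter from the ISO: 100 → 200 → 400.

ISO 400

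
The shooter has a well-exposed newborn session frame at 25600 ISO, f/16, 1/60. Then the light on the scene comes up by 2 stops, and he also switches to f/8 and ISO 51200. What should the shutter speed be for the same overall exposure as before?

Scene light: 2 stops brighter.
Aperture: f/16 → f/11 → f/8 — 2 stops larger aperture (brighter).
ISO: 25600 → 51200 — 1 stop higher (brighter).
Net so far: 5 stops brighter. Shutter speed: 1/60 → 1/125 → 1/250 → 1/500 → 1/1000 → 1/2000.

1/2000s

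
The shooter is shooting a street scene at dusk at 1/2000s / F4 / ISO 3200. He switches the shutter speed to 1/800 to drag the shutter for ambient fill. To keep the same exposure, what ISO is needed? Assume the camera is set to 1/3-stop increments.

Shutter speed: 1/2000 → 1/1600 → 1/1250 → 1/1000 → 1/800 — 1 1/3 stops longer (brighter).
Need 1 1/3 stops darker from the ISO: 3200 → 2500 → 2000 → 1600 → 1250.

ISO 1250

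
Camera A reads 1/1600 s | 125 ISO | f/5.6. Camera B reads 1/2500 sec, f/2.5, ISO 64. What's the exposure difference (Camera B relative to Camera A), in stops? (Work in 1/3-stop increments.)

Aperture: f/5.6 → f/5 → f/4.5 → f/4 → f/3.5 → f/3.2 → f/2.8 → f/2.5 — 2 1/3 stops larger aperture (brighter).
Shutter speed: 1/1600 → 1/2000 → 1/2500 — 2/3 stop faster (darker).
ISO: 125 → 100 → 80 → 64 — 1 stop dropped (darker).
Net: +2 1/3 −2/3 −1 = +2/3 stops.

2/3 stop brighter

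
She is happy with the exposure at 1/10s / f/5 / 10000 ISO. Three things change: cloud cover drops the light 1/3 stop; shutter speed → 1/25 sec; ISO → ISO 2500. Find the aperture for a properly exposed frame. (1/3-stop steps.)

Scene light: 1/3 stop darker.
Shutter speed: 1/10 → 1/13 → 1/15 → 1/20 → 1/25 — 1 1/3 stops shorter (darker).
ISO: 10000 → 8000 → 6400 → 5000 → 4000 → 3200 → 2500 — 2 stops lower (darker).
Net so far: 3 2/3 stops darker. Aperture: f/5 → f/4.5 → f/4 → f/3.5 → f/3.2 → f/2.8 → f/2.5 → f/2.2 → f/2 → f/1.8 → f/1.6 → f/1.4.

f/1.4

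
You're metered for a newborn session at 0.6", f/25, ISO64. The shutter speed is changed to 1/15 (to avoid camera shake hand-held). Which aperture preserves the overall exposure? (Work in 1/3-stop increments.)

f/8

Shutter speed: 0.6 → 0.5 → 0.4 → 0.3 → 1/4 → 1/5 → 1/6 → 1/8 → 1/10 → 1/13 → 1/15 — 3 1/3 stops shorter (darker).
Need 3 1/3 stops brighter from the aperture: f/25 → f/22 → f/20 → f/18 → f/16 → f/14 → f/13 → f/11 → f/10 → f/9 → f/8.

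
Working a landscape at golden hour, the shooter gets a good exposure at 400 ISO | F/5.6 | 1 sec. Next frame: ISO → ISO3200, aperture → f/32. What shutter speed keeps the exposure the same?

4 s

ISO: 400 → 800 → 1600 → 3200 — 3 stops raised (brighter).
Aperture: f/5.6 → f/8 → f/11 → f/16 → f/22 → f/32 — 5 stops smaller aperture (darker).
Net change so far: 2 stops darker. Offset with the shutter speed: 1 → 2 → 4.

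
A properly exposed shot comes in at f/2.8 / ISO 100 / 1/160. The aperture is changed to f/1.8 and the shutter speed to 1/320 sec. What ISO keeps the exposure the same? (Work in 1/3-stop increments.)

ISO 80

Aperture: f/2.8 → f/2.5 → f/2.2 → f/2 → f/1.8 — 1 1/3 stops larger aperture (brighter).
Shutter speed: 1/160 → 1/200 → 1/250 → 1/320 — 1 stop faster (darker).
Net change so far: 1/3 stop brighter. Offset with the ISO: 100 → 80.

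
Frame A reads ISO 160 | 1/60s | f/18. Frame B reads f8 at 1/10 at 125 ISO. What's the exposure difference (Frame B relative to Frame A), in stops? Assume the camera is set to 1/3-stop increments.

Aperture: f/18 → f/16 → f/14 → f/13 → f/11 → f/10 → f/9 → f/8 — 2 1/3 stops larger aperture (brighter).
Shutter speed: 1/60 → 1/50 → 1/40 → 1/30 → 1/25 → 1/20 → 1/15 → 1/13 → 1/10 — 2 2/3 stops slower (brighter).
ISO: 160 → 125 — 1/3 stop dropped (darker).
Net: +2 1/3 +2 2/3 −1/3 = +4 2/3 stops.

4 2/3 stops brighter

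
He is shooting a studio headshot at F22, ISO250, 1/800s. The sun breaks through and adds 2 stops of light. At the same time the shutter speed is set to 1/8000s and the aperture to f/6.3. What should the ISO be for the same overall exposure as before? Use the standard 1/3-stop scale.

Scene light: 2 stops brighter.
Shutter speed: 1/800 → 1/1000 → 1/1250 → 1/1600 → 1/2000 → 1/2500 → 1/3200 → 1/4000 → 1/5000 → 1/6400 → 1/8000 — 3 1/3 stops shorter (darker).
Aperture: f/22 → f/20 → f/18 → f/16 → f/14 → f/13 → f/11 → f/10 → f/9 → f/8 → f/7.1 → f/6.3 — 3 2/3 stops wider (brighter).
Net so far: 2 1/3 stops brighter. ISO: 250 → 200 → 160 → 125 → 100 → 80 → 64 → 50.

ISO 50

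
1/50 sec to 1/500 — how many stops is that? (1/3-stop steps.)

1/50 → 1/60 → 1/80 → 1/100 → 1/125 → 1/160 → 1/200 → 1/250 → 1/320 → 1/400 → 1/500 — count the steps: 10 third-stops = 3 1/3 stops.

3 1/3 stops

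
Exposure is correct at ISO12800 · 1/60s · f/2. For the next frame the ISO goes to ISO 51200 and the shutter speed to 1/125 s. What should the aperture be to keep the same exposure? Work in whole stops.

f/2.8

ISO: 12800 → 25600 → 51200 — 2 stops raised (brighter).
Shutter speed: 1/60 → 1/125 — 1 stop faster (darker).
Net change so far: 1 stop brighter. Offset with the aperture: f/2 → f/2.8.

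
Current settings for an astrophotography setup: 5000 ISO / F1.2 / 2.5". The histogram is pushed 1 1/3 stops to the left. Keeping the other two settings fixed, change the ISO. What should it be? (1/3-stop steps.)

ISO 12800

Underexposed by 1 1/3 stops → need 1 1/3 stops brighter.
ISO: 5000 → 6400 → 8000 → 10000 → 12800.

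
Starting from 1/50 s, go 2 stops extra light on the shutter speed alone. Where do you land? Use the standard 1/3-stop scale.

1/13s

Shutter speed: 1/50 → 1/40 → 1/30 → 1/25 → 1/20 → 1/15 → 1/13 — 2 stops slower (brighter).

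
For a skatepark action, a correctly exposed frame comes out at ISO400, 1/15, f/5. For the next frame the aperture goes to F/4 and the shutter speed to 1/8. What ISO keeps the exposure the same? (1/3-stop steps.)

Aperture: f/5 → f/4.5 → f/4 — 2/3 stop wider (brighter).
Shutter speed: 1/15 → 1/13 → 1/10 → 1/8 — 1 stop slower (brighter).
Net change so far: 1 2/3 stops brighter. Offset with the ISO: 400 → 320 → 250 → 200 → 160 → 125.

ISO 125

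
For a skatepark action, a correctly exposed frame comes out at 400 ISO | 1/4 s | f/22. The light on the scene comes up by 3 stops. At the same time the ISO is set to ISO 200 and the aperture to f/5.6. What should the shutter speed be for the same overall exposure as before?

1/250s

Scene light: 3 stops brighter.
ISO: 400 → 200 — 1 stop lower (darker).
Aperture: f/22 → f/16 → f/11 → f/8 → f/5.6 — 4 stops wider (brighter).
Net so far: 6 stops brighter. Shutter speed: 1/4 → 1/8 → 1/15 → 1/30 → 1/60 → 1/125 → 1/250.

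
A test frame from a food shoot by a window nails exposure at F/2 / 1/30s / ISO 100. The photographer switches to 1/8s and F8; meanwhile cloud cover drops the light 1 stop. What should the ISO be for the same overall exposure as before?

Scene light: 1 stop darker.
Shutter speed: 1/30 → 1/15 → 1/8 — 2 stops slower (brighter).
Aperture: f/2 → f/2.8 → f/4 → f/5.6 → f/8 — 4 stops stopped down (darker).
Net so far: 3 stops darker. ISO: 100 → 200 → 400 → 800.

ISO 800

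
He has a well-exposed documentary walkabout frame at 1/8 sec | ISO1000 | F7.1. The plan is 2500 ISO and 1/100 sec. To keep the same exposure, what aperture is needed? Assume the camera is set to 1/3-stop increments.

f/3.2

ISO: 1000 → 1250 → 1600 → 2000 → 2500 — 1 1/3 stops raised (brighter).
Shutter speed: 1/8 → 1/10 → 1/13 → 1/15 → 1/20 → 1/25 → 1/30 → 1/40 → 1/50 → 1/60 → 1/80 → 1/100 — 3 2/3 stops faster (darker).
Net change so far: 2 1/3 stops darker. Offset with the aperture: f/7.1 → f/6.3 → f/5.6 → f/5 → f/4.5 → f/4 → f/3.5 → f/3.2.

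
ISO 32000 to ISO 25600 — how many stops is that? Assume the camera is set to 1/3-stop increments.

1/3 stop

32000 → 25600 — count the steps: 1 third-stops = 1/3 stop.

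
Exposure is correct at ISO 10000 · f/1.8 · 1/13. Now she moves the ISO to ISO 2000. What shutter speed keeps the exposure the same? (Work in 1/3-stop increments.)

0.4 s

ISO: 10000 → 8000 → 6400 → 5000 → 4000 → 3200 → 2500 → 2000 — 2 1/3 stops lower (darker).
Need 2 1/3 stops brighter from the shutter speed: 1/13 → 1/10 → 1/8 → 1/6 → 1/5 → 1/4 → 0.3 → 0.4.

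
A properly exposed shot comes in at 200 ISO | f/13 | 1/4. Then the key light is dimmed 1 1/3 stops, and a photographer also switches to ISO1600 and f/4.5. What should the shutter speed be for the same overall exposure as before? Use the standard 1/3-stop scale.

1/100s

Scene light: 1 1/3 stops darker.
ISO: 200 → 250 → 320 → 400 → 500 → 640 → 800 → 1000 → 1250 → 1600 — 3 stops raised (brighter).
Aperture: f/13 → f/11 → f/10 → f/9 → f/8 → f/7.1 → f/6.3 → f/5.6 → f/5 → f/4.5 — 3 stops larger aperture (brighter).
Net so far: 4 2/3 stops brighter. Shutter speed: 1/4 → 1/5 → 1/6 → 1/8 → 1/10 → 1/13 → 1/15 → 1/20 → 1/25 → 1/30 → 1/40 → 1/50 → 1/60 → 1/80 → 1/100.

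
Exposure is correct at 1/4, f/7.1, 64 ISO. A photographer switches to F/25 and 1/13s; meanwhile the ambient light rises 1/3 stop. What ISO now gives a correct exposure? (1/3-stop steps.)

ISO 2000

Scene light: 1/3 stop brighter.
Aperture: f/7.1 → f/8 → f/9 → f/10 → f/11 → f/13 → f/14 → f/16 → f/18 → f/20 → f/22 → f/25 — 3 2/3 stops smaller aperture (darker).
Shutter speed: 1/4 → 1/5 → 1/6 → 1/8 → 1/10 → 1/13 — 1 2/3 stops faster (darker).
Net so far: 5 stops darker. ISO: 64 → 80 → 100 → 125 → 160 → 200 → 250 → 320 → 400 → 500 → 640 → 800 → 1000 → 1250 → 1600 → 2000.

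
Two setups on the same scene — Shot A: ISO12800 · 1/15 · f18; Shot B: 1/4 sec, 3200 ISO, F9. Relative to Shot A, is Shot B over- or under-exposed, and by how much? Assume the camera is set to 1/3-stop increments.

Aperture: f/18 → f/16 → f/14 → f/13 → f/11 → f/10 → f/9 — 2 stops wider (brighter).
Shutter speed: 1/15 → 1/13 → 1/10 → 1/8 → 1/6 → 1/5 → 1/4 — 2 stops longer (brighter).
ISO: 12800 → 10000 → 8000 → 6400 → 5000 → 4000 → 3200 — 2 stops dropped (darker).
Net: +2 +2 −2 = +2 stops.

2 stops brighter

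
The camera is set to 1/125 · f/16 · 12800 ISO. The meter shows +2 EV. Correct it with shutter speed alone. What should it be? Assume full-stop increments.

1/500s

Overexposed by 2 stops → need 2 stops darker.
Shutter speed: 1/125 → 1/250 → 1/500.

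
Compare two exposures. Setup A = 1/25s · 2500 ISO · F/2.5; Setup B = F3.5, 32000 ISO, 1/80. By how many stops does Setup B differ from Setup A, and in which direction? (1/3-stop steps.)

Aperture: f/2.5 → f/2.8 → f/3.2 → f/3.5 — 1 stop smaller aperture (darker).
Shutter speed: 1/25 → 1/30 → 1/40 → 1/50 → 1/60 → 1/80 — 1 2/3 stops shorter (darker).
ISO: 2500 → 3200 → 4000 → 5000 → 6400 → 8000 → 10000 → 12800 → 16000 → 20000 → 25600 → 32000 — 3 2/3 stops raised (brighter).
Net: −1 −1 2/3 +3 2/3 = +1 stop.

1 stop brighter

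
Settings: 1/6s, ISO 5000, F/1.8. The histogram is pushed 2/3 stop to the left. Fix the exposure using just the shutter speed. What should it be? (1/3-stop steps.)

1/4s

Underexposed by 2/3 stop → need 2/3 stop brighter.
Shutter speed: 1/6 → 1/5 → 1/4.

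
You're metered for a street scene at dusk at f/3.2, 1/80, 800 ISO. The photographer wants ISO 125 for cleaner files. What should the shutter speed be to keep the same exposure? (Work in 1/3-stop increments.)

ISO: 800 → 640 → 500 → 400 → 320 → 250 → 200 → 160 → 125 — 2 2/3 stops lower (darker).
Need 2 2/3 stops brighter from the shutter speed: 1/80 → 1/60 → 1/50 → 1/40 → 1/30 → 1/25 → 1/20 → 1/15 → 1/13.

1/13s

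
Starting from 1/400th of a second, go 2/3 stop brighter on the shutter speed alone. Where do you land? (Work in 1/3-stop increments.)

Shutter speed: 1/400 → 1/320 → 1/250 — 2/3 stop slower (brighter).

1/250s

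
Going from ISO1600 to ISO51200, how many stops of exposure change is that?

1600 → 3200 → 6400 → 12800 → 25600 → 51200 — count the steps: 5 stops.

5 stops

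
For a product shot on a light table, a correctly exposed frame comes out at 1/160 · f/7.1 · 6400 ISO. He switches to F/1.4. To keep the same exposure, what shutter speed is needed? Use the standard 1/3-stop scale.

1/4000s

Aperture: f/7.1 → f/6.3 → f/5.6 → f/5 → f/4.5 → f/4 → f/3.5 → f/3.2 → f/2.8 → f/2.5 → f/2.2 → f/2 → f/1.8 → f/1.6 → f/1.4 — 4 2/3 stops opened up (brighter).
Need 4 2/3 stops darker from the shutter speed: 1/160 → 1/200 → 1/250 → 1/320 → 1/400 → 1/500 → 1/640 → 1/800 → 1/1000 → 1/1250 → 1/1600 → 1/2000 → 1/2500 → 1/3200 → 1/4000.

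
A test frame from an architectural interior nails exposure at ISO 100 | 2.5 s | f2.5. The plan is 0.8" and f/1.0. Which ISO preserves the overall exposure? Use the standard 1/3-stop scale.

ISO 50

Shutter speed: 2.5 → 2 → 1.6 → 1.3 → 1 → 0.8 — 1 2/3 stops faster (darker).
Aperture: f/2.5 → f/2.2 → f/2 → f/1.8 → f/1.6 → f/1.4 → f/1.2 → f/1.1 → f/1.0 — 2 2/3 stops larger aperture (brighter).
Net change so far: 1 stop brighter. Offset with the ISO: 100 → 80 → 64 → 50.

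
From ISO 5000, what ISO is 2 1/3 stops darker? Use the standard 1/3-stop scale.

ISO: 5000 → 4000 → 3200 → 2500 → 2000 → 1600 → 1250 → 1000 — 2 1/3 stops dropped (darker).

ISO 1000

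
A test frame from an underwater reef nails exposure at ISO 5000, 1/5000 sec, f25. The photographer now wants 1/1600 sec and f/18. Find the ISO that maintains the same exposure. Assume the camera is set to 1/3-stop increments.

ISO 800

Shutter speed: 1/5000 → 1/4000 → 1/3200 → 1/2500 → 1/2000 → 1/1600 — 1 2/3 stops longer (brighter).
Aperture: f/25 → f/22 → f/20 → f/18 — 1 stop opened up (brighter).
Net change so far: 2 2/3 stops brighter. Offset with the ISO: 5000 → 4000 → 3200 → 2500 → 2000 → 1600 → 1250 → 1000 → 800.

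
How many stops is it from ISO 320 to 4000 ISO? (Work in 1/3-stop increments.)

320 → 400 → 500 → 640 → 800 → 1000 → 1250 → 1600 → 2000 → 2500 → 3200 → 4000 — count the steps: 11 third-stops = 3 2/3 stops.

3 2/3 stops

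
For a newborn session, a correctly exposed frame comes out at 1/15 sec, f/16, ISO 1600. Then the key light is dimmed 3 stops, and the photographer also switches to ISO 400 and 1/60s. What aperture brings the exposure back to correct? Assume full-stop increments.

Scene light: 3 stops darker.
ISO: 1600 → 800 → 400 — 2 stops dropped (darker).
Shutter speed: 1/15 → 1/30 → 1/60 — 2 stops shorter (darker).
Net so far: 7 stops darker. Aperture: f/16 → f/11 → f/8 → f/5.6 → f/4 → f/2.8 → f/2 → f/1.4.

f/1.4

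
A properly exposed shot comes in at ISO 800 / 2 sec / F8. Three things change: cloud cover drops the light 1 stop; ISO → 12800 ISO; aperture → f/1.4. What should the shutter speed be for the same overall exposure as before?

1/125s

Scene light: 1 stop darker.
ISO: 800 → 1600 → 3200 → 6400 → 12800 — 4 stops raised (brighter).
Aperture: f/8 → f/5.6 → f/4 → f/2.8 → f/2 → f/1.4 — 5 stops wider (brighter).
Net so far: 8 stops brighter. Shutter speed: 2 → 1 → 1/2 → 1/4 → 1/8 → 1/15 → 1/30 → 1/60 → 1/125.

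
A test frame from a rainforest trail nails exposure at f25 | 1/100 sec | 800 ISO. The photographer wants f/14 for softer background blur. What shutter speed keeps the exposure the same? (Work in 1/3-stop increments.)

1/320s

Aperture: f/25 → f/22 → f/20 → f/18 → f/16 → f/14 — 1 2/3 stops wider (brighter).
Need 1 2/3 stops darker from the shutter speed: 1/100 → 1/125 → 1/160 → 1/200 → 1/250 → 1/320.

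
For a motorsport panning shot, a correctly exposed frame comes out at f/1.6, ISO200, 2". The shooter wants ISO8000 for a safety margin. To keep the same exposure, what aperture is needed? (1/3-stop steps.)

f/10

ISO: 200 → 250 → 320 → 400 → 500 → 640 → 800 → 1000 → 1250 → 1600 → 2000 → 2500 → 3200 → 4000 → 5000 → 6400 → 8000 — 5 1/3 stops higher (brighter).
Need 5 1/3 stops darker from the aperture: f/1.6 → f/1.8 → f/2 → f/2.2 → f/2.5 → f/2.8 → f/3.2 → f/3.5 → f/4 → f/4.5 → f/5 → f/5.6 → f/6.3 → f/7.1 → f/8 → f/9 → f/10.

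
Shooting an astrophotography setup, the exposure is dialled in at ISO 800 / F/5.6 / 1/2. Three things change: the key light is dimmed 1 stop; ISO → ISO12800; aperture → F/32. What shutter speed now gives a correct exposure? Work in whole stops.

Scene light: 1 stop darker.
ISO: 800 → 1600 → 3200 → 6400 → 12800 — 4 stops higher (brighter).
Aperture: f/5.6 → f/8 → f/11 → f/16 → f/22 → f/32 — 5 stops smaller aperture (darker).
Net so far: 2 stops darker. Shutter speed: 1/2 → 1 → 2.

2 s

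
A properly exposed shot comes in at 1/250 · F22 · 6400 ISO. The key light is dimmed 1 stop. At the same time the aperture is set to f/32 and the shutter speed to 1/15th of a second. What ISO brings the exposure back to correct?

ISO 1600

Scene light: 1 stop darker.
Aperture: f/22 → f/32 — 1 stop smaller aperture (darker).
Shutter speed: 1/250 → 1/125 → 1/60 → 1/30 → 1/15 — 4 stops slower (brighter).
Net so far: 2 stops brighter. ISO: 6400 → 3200 → 1600.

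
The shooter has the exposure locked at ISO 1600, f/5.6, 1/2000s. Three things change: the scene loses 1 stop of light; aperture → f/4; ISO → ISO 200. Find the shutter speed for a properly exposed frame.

Scene light: 1 stop darker.
Aperture: f/5.6 → f/4 — 1 stop opened up (brighter).
ISO: 1600 → 800 → 400 → 200 — 3 stops dropped (darker).
Net so far: 3 stops darker. Shutter speed: 1/2000 → 1/1000 → 1/500 → 1/250.

1/250s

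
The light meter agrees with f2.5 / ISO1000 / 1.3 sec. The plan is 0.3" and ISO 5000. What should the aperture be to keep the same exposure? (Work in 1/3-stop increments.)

Shutter speed: 1.3 → 1 → 0.8 → 0.6 → 0.5 → 0.4 → 0.3 — 2 stops shorter (darker).
ISO: 1000 → 1250 → 1600 → 2000 → 2500 → 3200 → 4000 → 5000 — 2 1/3 stops raised (brighter).
Net change so far: 1/3 stop brighter. Offset with the aperture: f/2.5 → f/2.8.

f/2.8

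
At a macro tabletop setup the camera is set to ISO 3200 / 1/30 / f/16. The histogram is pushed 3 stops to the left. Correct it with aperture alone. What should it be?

Underexposed by 3 stops → need 3 stops brighter.
Aperture: f/16 → f/11 → f/8 → f/5.6.

f/5.6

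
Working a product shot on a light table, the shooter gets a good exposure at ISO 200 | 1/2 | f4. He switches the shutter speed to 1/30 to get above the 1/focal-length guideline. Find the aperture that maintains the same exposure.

Shutter speed: 1/2 → 1/4 → 1/8 → 1/15 → 1/30 — 4 stops faster (darker).
Need 4 stops brighter from the aperture: f/4 → f/2.8 → f/2 → f/1.4 → f/1.0.

f/1.0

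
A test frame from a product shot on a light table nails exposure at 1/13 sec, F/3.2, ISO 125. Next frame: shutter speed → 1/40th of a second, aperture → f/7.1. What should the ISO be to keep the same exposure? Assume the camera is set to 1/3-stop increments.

ISO 2000

Shutter speed: 1/13 → 1/15 → 1/20 → 1/25 → 1/30 → 1/40 — 1 2/3 stops shorter (darker).
Aperture: f/3.2 → f/3.5 → f/4 → f/4.5 → f/5 → f/5.6 → f/6.3 → f/7.1 — 2 1/3 stops stopped down (darker).
Net change so far: 4 stops darker. Offset with the ISO: 125 → 160 → 200 → 250 → 320 → 400 → 500 → 640 → 800 → 1000 → 1250 → 1600 → 2000.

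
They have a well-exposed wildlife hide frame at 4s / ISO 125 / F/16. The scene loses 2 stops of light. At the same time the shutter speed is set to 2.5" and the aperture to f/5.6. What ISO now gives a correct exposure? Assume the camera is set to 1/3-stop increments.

Scene light: 2 stops darker.
Shutter speed: 4 → 3.2 → 2.5 — 2/3 stop faster (darker).
Aperture: f/16 → f/14 → f/13 → f/11 → f/10 → f/9 → f/8 → f/7.1 → f/6.3 → f/5.6 — 3 stops larger aperture (brighter).
Net so far: 1/3 stop brighter. ISO: 125 → 100.

ISO 100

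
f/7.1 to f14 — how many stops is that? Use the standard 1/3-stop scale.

2 stops

f/7.1 → f/8 → f/9 → f/10 → f/11 → f/13 → f/14 — count the steps: 6 third-stops = 2 stops.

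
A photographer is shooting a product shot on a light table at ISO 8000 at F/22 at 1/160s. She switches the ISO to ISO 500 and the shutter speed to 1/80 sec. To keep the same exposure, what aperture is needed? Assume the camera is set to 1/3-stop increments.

ISO: 8000 → 6400 → 5000 → 4000 → 3200 → 2500 → 2000 → 1600 → 1250 → 1000 → 800 → 640 → 500 — 4 stops lower (darker).
Shutter speed: 1/160 → 1/125 → 1/100 → 1/80 — 1 stop longer (brighter).
Net change so far: 3 stops darker. Offset with the aperture: f/22 → f/20 → f/18 → f/16 → f/14 → f/13 → f/11 → f/10 → f/9 → f/8.

f/8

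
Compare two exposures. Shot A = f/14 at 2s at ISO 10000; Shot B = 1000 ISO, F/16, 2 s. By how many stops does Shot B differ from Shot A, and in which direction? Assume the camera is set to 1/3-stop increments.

3 2/3 stops darker

Aperture: f/14 → f/16 — 1/3 stop narrower (darker).
Shutter speed: unchanged.
ISO: 10000 → 8000 → 6400 → 5000 → 4000 → 3200 → 2500 → 2000 → 1600 → 1250 → 1000 — 3 1/3 stops dropped (darker).
Net: −1/3 −3 1/3 = −3 2/3 stops.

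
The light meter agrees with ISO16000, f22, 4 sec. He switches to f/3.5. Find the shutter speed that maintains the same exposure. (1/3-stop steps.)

1/10s

Aperture: f/22 → f/20 → f/18 → f/16 → f/14 → f/13 → f/11 → f/10 → f/9 → f/8 → f/7.1 → f/6.3 → f/5.6 → f/5 → f/4.5 → f/4 → f/3.5 — 5 1/3 stops wider (brighter).
Need 5 1/3 stops darker from the shutter speed: 4 → 3.2 → 2.5 → 2 → 1.6 → 1.3 → 1 → 0.8 → 0.6 → 0.5 → 0.4 → 0.3 → 1/4 → 1/5 → 1/6 → 1/8 → 1/10.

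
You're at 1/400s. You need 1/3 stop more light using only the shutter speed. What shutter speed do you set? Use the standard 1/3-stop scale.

1/320s

Shutter speed: 1/400 → 1/320 — 1/3 stop slower (brighter).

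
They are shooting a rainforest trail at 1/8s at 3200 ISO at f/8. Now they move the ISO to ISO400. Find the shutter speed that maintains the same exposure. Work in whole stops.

ISO: 3200 → 1600 → 800 → 400 — 3 stops dropped (darker).
Need 3 stops brighter from the shutter speed: 1/8 → 1/4 → 1/2 → 1.

1 s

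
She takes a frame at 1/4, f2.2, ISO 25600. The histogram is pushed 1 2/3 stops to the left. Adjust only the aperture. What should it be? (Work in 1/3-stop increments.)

Underexposed by 1 2/3 stops → need 1 2/3 stops brighter.
Aperture: f/2.2 → f/2 → f/1.8 → f/1.6 → f/1.4 → f/1.2.

f/1.2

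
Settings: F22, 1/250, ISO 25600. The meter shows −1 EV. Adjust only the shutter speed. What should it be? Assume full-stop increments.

1/125s

Underexposed by 1 stop → need 1 stop brighter.
Shutter speed: 1/250 → 1/125.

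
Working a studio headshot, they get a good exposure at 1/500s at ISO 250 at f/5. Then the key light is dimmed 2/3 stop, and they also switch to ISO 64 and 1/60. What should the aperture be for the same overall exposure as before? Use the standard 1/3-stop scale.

f/5.6

Scene light: 2/3 stop darker.
ISO: 250 → 200 → 160 → 125 → 100 → 80 → 64 — 2 stops lower (darker).
Shutter speed: 1/500 → 1/400 → 1/320 → 1/250 → 1/200 → 1/160 → 1/125 → 1/100 → 1/80 → 1/60 — 3 stops slower (brighter).
Net so far: 1/3 stop brighter. Aperture: f/5 → f/5.6.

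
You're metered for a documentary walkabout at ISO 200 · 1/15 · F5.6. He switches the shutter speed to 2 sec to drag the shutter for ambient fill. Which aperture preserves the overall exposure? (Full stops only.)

f/32

Shutter speed: 1/15 → 1/8 → 1/4 → 1/2 → 1 → 2 — 5 stops longer (brighter).
Need 5 stops darker from the aperture: f/5.6 → f/8 → f/11 → f/16 → f/22 → f/32.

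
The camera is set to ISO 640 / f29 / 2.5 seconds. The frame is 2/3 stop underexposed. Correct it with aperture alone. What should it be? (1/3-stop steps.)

Underexposed by 2/3 stop → need 2/3 stop brighter.
Aperture: f/29 → f/25 → f/22.

f/22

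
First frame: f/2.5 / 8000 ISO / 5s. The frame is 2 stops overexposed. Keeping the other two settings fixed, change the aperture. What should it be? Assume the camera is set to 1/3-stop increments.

f/5

Overexposed by 2 stops → need 2 stops darker.
Aperture: f/2.5 → f/2.8 → f/3.2 → f/3.5 → f/4 → f/4.5 → f/5.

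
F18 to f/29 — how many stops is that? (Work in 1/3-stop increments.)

f/18 → f/20 → f/22 → f/25 → f/29 — count the steps: 4 third-stops = 1 1/3 stops.

1 1/3 stops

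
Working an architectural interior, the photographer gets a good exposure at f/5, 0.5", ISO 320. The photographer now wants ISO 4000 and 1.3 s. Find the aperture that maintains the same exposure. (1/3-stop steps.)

f/29

ISO: 320 → 400 → 500 → 640 → 800 → 1000 → 1250 → 1600 → 2000 → 2500 → 3200 → 4000 — 3 2/3 stops higher (brighter).
Shutter speed: 0.5 → 0.6 → 0.8 → 1 → 1.3 — 1 1/3 stops longer (brighter).
Net change so far: 5 stops brighter. Offset with the aperture: f/5 → f/5.6 → f/6.3 → f/7.1 → f/8 → f/9 → f/10 → f/11 → f/13 → f/14 → f/16 → f/18 → f/20 → f/22 → f/25 → f/29.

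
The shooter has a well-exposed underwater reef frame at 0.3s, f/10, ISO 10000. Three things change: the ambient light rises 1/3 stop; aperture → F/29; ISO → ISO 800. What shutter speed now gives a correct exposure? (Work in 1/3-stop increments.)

25 s

Scene light: 1/3 stop brighter.
Aperture: f/10 → f/11 → f/13 → f/14 → f/16 → f/18 → f/20 → f/22 → f/25 → f/29 — 3 stops smaller aperture (darker).
ISO: 10000 → 8000 → 6400 → 5000 → 4000 → 3200 → 2500 → 2000 → 1600 → 1250 → 1000 → 800 — 3 2/3 stops dropped (darker).
Net so far: 6 1/3 stops darker. Shutter speed: 0.3 → 0.4 → 0.5 → 0.6 → 0.8 → 1 → 1.3 → 1.6 → 2 → 2.5 → 3.2 → 4 → 5 → 6 → 8 → 10 → 13 → 15 → 20 → 25.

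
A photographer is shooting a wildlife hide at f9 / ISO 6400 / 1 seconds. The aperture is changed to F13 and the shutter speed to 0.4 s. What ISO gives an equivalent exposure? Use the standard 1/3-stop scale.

ISO 32000

Aperture: f/9 → f/10 → f/11 → f/13 — 1 stop stopped down (darker).
Shutter speed: 1 → 0.8 → 0.6 → 0.5 → 0.4 — 1 1/3 stops faster (darker).
Net change so far: 2 1/3 stops darker. Offset with the ISO: 6400 → 8000 → 10000 → 12800 → 16000 → 20000 → 25600 → 32000.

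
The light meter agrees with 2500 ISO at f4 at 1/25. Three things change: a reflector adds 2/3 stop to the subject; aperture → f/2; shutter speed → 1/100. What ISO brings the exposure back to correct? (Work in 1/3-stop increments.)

Scene light: 2/3 stop brighter.
Aperture: f/4 → f/3.5 → f/3.2 → f/2.8 → f/2.5 → f/2.2 → f/2 — 2 stops larger aperture (brighter).
Shutter speed: 1/25 → 1/30 → 1/40 → 1/50 → 1/60 → 1/80 → 1/100 — 2 stops faster (darker).
Net so far: 2/3 stop brighter. ISO: 2500 → 2000 → 1600.

ISO 1600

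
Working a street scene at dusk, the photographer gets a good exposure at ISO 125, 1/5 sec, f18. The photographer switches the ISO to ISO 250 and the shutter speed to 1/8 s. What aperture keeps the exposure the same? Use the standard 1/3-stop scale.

f/20

ISO: 125 → 160 → 200 → 250 — 1 stop higher (brighter).
Shutter speed: 1/5 → 1/6 → 1/8 — 2/3 stop faster (darker).
Net change so far: 1/3 stop brighter. Offset with the aperture: f/18 → f/20.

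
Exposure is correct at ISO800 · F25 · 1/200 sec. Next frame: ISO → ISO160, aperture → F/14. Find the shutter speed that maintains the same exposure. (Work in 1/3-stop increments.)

1/125s

ISO: 800 → 640 → 500 → 400 → 320 → 250 → 200 → 160 — 2 1/3 stops lower (darker).
Aperture: f/25 → f/22 → f/20 → f/18 → f/16 → f/14 — 1 2/3 stops wider (brighter).
Net change so far: 2/3 stop darker. Offset with the shutter speed: 1/200 → 1/160 → 1/125.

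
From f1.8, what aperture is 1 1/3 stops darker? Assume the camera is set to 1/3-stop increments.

f/2.8

Aperture: f/1.8 → f/2 → f/2.2 → f/2.5 → f/2.8 — 1 1/3 stops stopped down (darker).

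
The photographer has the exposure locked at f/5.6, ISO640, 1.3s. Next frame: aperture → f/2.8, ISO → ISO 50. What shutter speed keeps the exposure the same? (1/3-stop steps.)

Aperture: f/5.6 → f/5 → f/4.5 → f/4 → f/3.5 → f/3.2 → f/2.8 — 2 stops wider (brighter).
ISO: 640 → 500 → 400 → 320 → 250 → 200 → 160 → 125 → 100 → 80 → 64 → 50 — 3 2/3 stops lower (darker).
Net change so far: 1 2/3 stops darker. Offset with the shutter speed: 1.3 → 1.6 → 2 → 2.5 → 3.2 → 4.

4 s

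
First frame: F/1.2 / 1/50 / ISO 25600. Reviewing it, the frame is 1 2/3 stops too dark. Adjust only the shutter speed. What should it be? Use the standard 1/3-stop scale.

1/15s

Underexposed by 1 2/3 stops → need 1 2/3 stops brighter.
Shutter speed: 1/50 → 1/40 → 1/30 → 1/25 → 1/20 → 1/15.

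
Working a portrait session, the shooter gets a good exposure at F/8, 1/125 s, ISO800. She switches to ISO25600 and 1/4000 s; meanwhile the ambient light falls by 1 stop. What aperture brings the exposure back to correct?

Scene light: 1 stop darker.
ISO: 800 → 1600 → 3200 → 6400 → 12800 → 25600 — 5 stops higher (brighter).
Shutter speed: 1/125 → 1/250 → 1/500 → 1/1000 → 1/2000 → 1/4000 — 5 stops faster (darker).
Net so far: 1 stop darker. Aperture: f/8 → f/5.6.

f/5.6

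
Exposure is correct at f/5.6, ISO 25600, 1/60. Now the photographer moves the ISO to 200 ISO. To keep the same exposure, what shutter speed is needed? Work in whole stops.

2 s

ISO: 25600 → 12800 → 6400 → 3200 → 1600 → 800 → 400 → 200 — 7 stops dropped (darker).
Need 7 stops brighter from the shutter speed: 1/60 → 1/30 → 1/15 → 1/8 → 1/4 → 1/2 → 1 → 2.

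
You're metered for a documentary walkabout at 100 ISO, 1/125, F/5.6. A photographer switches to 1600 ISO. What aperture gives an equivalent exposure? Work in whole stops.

ISO: 100 → 200 → 400 → 800 → 1600 — 4 stops higher (brighter).
Need 4 stops darker from the aperture: f/5.6 → f/8 → f/11 → f/16 → f/22.

f/22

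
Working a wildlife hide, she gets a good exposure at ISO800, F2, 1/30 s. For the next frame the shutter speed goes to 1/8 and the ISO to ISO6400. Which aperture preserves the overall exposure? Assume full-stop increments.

f/11

Shutter speed: 1/30 → 1/15 → 1/8 — 2 stops longer (brighter).
ISO: 800 → 1600 → 3200 → 6400 — 3 stops higher (brighter).
Net change so far: 5 stops brighter. Offset with the aperture: f/2 → f/2.8 → f/4 → f/5.6 → f/8 → f/11.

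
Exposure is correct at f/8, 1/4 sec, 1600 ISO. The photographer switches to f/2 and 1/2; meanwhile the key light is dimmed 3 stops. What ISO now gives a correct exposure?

ISO 400

Scene light: 3 stops darker.
Aperture: f/8 → f/5.6 → f/4 → f/2.8 → f/2 — 4 stops wider (brighter).
Shutter speed: 1/4 → 1/2 — 1 stop slower (brighter).
Net so far: 2 stops brighter. ISO: 1600 → 800 → 400.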